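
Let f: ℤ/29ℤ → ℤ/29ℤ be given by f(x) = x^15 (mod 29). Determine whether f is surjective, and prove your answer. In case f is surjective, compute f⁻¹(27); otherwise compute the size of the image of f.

Since 29 is prime, the nonzero elements of ℤ/29ℤ form a cyclic group of order 28.
As gcd(15, 28) = 1, raising to the 15th power is a bijection on this group: if a^15 ≡ b^15 then (ab^{−1})^15 = 1, and the only element of order dividing gcd(15, 28) = 1 is 1, so a = b.
With f(0) = 0 this makes f injective on all of ℤ/29ℤ, hence bijective (finite equal-size domain and codomain). In particular f is surjective.
Since f is surjective, we find the preimage of 27. The inverse of x ↦ x^15 on (ℤ/29ℤ)^× is x ↦ x^15, because 15·15 = 225 = 8·28 + 1 ≡ 1 (mod 28) and x^{28} = 1 for x ≠ 0 (Fermat). So f⁻¹(27) = 27^15 mod 29.
Repeated squaring mod 29: 27^1 ≡ 27, 27^2 ≡ 27² = 729 ≡ 4, 27^4 ≡ 4² = 16, 27^8 ≡ 16² = 256 ≡ 24. Since 15 = 8 + 4 + 2 + 1, 27^15 ≡ 24·16·4·27: 24·16 = 384 ≡ 7, then 7·4 = 28, then 28·27 = 756 ≡ 2. So 27^15 ≡ 2 (mod 29).
Hence f⁻¹(27) = 2.

2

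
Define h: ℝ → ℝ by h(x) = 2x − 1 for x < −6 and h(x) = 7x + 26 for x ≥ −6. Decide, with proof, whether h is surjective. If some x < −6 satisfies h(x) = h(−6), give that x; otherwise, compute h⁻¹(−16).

Both pieces are strictly increasing (slopes 2 and 7), so each is injective on its own interval.
The left piece maps (−∞, −6) onto (−∞, −13); the right piece maps [−6, ∞) onto [−16, ∞).
The union (−∞, −13) ∪ [−16, ∞) covers ℝ, so h is surjective.
For the follow-up: the images overlap, so an x < −6 with h(x) = h(−6) exists. h(−6) = −16; solving 2x − 1 = −16 for x < −6 gives x = (−16 + 1)/2 = −15/2.

-15/2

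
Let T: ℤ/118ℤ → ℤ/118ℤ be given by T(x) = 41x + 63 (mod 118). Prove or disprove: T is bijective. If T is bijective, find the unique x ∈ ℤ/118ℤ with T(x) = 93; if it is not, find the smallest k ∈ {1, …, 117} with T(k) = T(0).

Recall that T is injective when T(x_1) = T(x_2) forces x_1 = x_2.
If T(x_1) = T(x_2), then 41x_1 ≡ 41x_2 (mod 118). Because gcd(41, 118) = 1, we may cancel 41 to get x_1 ≡ x_2 (mod 118).
We now compute 41⁻¹ mod 118 explicitly. Euclid's algorithm: 118 = 2·41 + 36, 41 = 1·36 + 5, 36 = 7·5 + 1; back-substituting gives 1 = 95·41 − 33·118, so 41⁻¹ ≡ 95 (mod 118).
For any y ∈ ℤ/118ℤ, x = 95(y − 63) mod 118 satisfies T(x) = 41·95(y − 63) + 63 ≡ y (since 41·95 ≡ 1 mod 118). So every y has a preimage.
So T is bijective.
Since T is bijective, we compute T⁻¹(93): solve 41x + 63 ≡ 93 (mod 118), i.e. 41x ≡ 30 (mod 118).
Multiplying by 41⁻¹ = 95 gives x ≡ 95·30 = 2850 = 24·118 + 18 ≡ 18 (mod 118).
Check: T(18) = 41·18 + 63 = 801 = 6·118 + 93 ≡ 93 (mod 118).

18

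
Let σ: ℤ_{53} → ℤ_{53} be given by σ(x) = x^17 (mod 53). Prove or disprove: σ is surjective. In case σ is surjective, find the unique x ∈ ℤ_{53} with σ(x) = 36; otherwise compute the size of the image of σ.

Since 53 is prime, the nonzero elements of ℤ_{53} form a cyclic group of order 52.
As gcd(17, 52) = 1, raising to the 17th power is a bijection on this group: if a^17 ≡ b^17 then (ab^{−1})^17 = 1, and the only element of order dividing gcd(17, 52) = 1 is 1, so a = b.
With σ(0) = 0 this makes σ injective on all of ℤ_{53}, hence bijective (finite equal-size domain and codomain). In particular σ is surjective.
Since σ is surjective, we find the preimage of 36. The inverse of x ↦ x^17 on (ℤ_{53})^× is x ↦ x^49, because 17·49 = 833 = 16·52 + 1 ≡ 1 (mod 52) and x^{52} = 1 for x ≠ 0 (Fermat). So σ⁻¹(36) = 36^49 mod 53.
Repeated squaring mod 53: 36^1 ≡ 36, 36^2 ≡ 36² = 1296 ≡ 24, 36^4 ≡ 24² = 576 ≡ 46, 36^8 ≡ 46² = 2116 ≡ 49, 36^16 ≡ 49² = 2401 ≡ 16, 36^32 ≡ 16² = 256 ≡ 44. Since 49 = 32 + 16 + 1, 36^49 ≡ 44·16·36: 44·16 = 704 ≡ 15, then 15·36 = 540 ≡ 10. So 36^49 ≡ 10 (mod 53).
Hence σ⁻¹(36) = 10.

10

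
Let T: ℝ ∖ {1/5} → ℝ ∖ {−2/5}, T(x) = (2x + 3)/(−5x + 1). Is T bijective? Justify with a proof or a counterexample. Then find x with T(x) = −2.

Suppose T(s) = T(t). Cross-multiplying: (2s + 3)(−5t + 1) = (2t + 3)(−5s + 1).
Expanding both sides and cancelling the symmetric terms leaves 17·(s − t) = 0. Since 17 ≠ 0, s = t. So T is injective.
For any y ≠ −2/5, solving y(−5x + 1) = 2x + 3 for x gives a well-defined x ≠ 1/5. So T is surjective.
Therefore T is bijective.
Solving T(x) = −2: cross-multiplying gives 2x + 3 = −2(−5x + 1), which rearranges to −8x = −5, so x = 5/8.

5/8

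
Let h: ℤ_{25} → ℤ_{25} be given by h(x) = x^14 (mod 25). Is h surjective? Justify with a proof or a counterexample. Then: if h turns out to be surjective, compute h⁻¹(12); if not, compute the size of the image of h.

h(0) = 0^14 = 0.
h(5): Repeated squaring mod 25: 5^1 ≡ 5, 5^2 ≡ 5² = 25 ≡ 0, 5^4 ≡ 0² = 0, 5^8 ≡ 0² = 0. Since 14 = 8 + 4 + 2, 5^14 ≡ 0·0·0: 0·0 = 0, then 0·0 = 0. So 5^14 ≡ 0 (mod 25).
So h(0) = h(5) = 0 while 0 ≠ 5, thus h is not injective.
A non-injective map from the 25-element set ℤ_{25} to itself takes at most 24 distinct values, so it cannot be surjective. So h is not surjective.
Since h is not surjective, we determine |image(h)|. Computing x^14 mod 25 for each x (by repeated squaring, reducing mod 25 at every step), the values h(0), h(1), …, h(24) are: 0, 1, 9, 19, 6, 0, 21, 24, 4, 11, 0, 16, 14, 14, 16, 0, 11, 4, 24, 21, 0, 6, 19, 9, 1.
The distinct values are {0, 1, 4, 6, 9, 11, 14, 16, 19, 21, 24}; there are 11 of them.

11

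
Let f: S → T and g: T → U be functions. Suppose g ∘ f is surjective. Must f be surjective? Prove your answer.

not surjective

No. Take S = {1, 2}, T = {1, 2, 3, 4, 5}, U = {1}, f(a) = 1 for every a ∈ S, and g(b) = 1 for every b ∈ T.
Then g ∘ f is surjective onto {1}, but 5 ∈ T has no preimage under f, so f is not surjective.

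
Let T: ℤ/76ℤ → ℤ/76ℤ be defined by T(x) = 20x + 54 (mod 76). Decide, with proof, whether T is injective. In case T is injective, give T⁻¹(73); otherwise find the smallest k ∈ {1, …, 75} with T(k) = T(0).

By definition, T is injective if T(u) = T(v) implies u = v.
We have gcd(20, 76) = 4 > 1. Taking u = 0 and v = 19: T(0) = 54 and T(19) = 20·19 + 54 = 434 ≡ 54 (mod 76).
So T(0) = T(19) while 0 ≠ 19, thus T is not injective.
Since T is not injective, we find the least positive k with T(k) = T(0): this means 20k ≡ 0 (mod 76), i.e. 76 ∣ 20k. Since gcd(20, 76) = 4, dividing through by 4 this holds exactly when 19 ∣ 5k, and as gcd(5, 19) = 1, exactly when 19 ∣ k.
The smallest positive such k is 19.

19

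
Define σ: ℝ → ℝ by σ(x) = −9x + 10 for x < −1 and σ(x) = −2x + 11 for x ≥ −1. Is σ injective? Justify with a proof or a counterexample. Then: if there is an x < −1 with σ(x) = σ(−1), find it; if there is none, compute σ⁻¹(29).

-19/9

Both pieces are strictly decreasing (slopes −9 and −2), so each is injective on its own interval.
The left piece maps (−∞, −1) onto (19, ∞); the right piece maps [−1, ∞) onto (−∞, 13].
These images are disjoint, so no value is attained by both pieces. Thus σ is injective.
Because the two images are disjoint, no x < −1 has σ(x) = σ(−1), so we compute σ⁻¹(29): 29 lies in (19, ∞), so solve −9x + 10 = 29: x = (29 − 10)/(−9) = −19/9.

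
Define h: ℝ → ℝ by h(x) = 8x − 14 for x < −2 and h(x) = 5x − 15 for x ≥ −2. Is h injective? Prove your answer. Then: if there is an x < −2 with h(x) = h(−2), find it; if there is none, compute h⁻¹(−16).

Both pieces are strictly increasing (slopes 8 and 5), so each is injective on its own interval.
The left piece maps (−∞, −2) onto (−∞, −30); the right piece maps [−2, ∞) onto [−25, ∞).
These images are disjoint, so no value is attained by both pieces. Thus h is injective.
Because the two images are disjoint, no x < −2 has h(x) = h(−2), so we compute h⁻¹(−16): −16 lies in [−25, ∞), so solve 5x − 15 = −16: x = (−16 + 15)/5 = −1/5.

-1/5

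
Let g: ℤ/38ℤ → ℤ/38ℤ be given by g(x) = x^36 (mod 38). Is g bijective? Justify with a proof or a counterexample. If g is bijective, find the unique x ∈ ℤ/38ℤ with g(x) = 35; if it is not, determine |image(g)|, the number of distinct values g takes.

4

g(1) = 1^36 = 1.
g(3): Repeated squaring mod 38: 3^1 ≡ 3, 3^2 ≡ 3² = 9, 3^4 ≡ 9² = 81 ≡ 5, 3^8 ≡ 5² = 25, 3^16 ≡ 25² = 625 ≡ 17, 3^32 ≡ 17² = 289 ≡ 23. Since 36 = 32 + 4, 3^36 ≡ 23·5: 23·5 = 115 ≡ 1. So 3^36 ≡ 1 (mod 38).
So g(1) = g(3) = 1 while 1 ≠ 3, so g is not injective, hence not bijective.
Since g is not bijective, we determine |image(g)|. Computing x^36 mod 38 for each x (by repeated squaring, reducing mod 38 at every step), the values g(0), g(1), …, g(37) are: 0, 1, 20, 1, 20, 1, 20, 1, 20, 1, 20, 1, 20, 1, 20, 1, 20, 1, 20, 19, 20, 1, 20, 1, 20, 1, 20, 1, 20, 1, 20, 1, 20, 1, 20, 1, 20, 1.
The distinct values are {0, 1, 19, 20}; there are 4 of them.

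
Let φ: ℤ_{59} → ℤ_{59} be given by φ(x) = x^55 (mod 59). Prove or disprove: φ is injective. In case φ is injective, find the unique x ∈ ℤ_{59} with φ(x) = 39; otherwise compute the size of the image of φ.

10

Since 59 is prime, the nonzero elements of ℤ_{59} form a cyclic group of order 58.
As gcd(55, 58) = 1, raising to the 55th power is a bijection on this group: if u^55 ≡ v^55 then (uv^{−1})^55 = 1, and the only element of order dividing gcd(55, 58) = 1 is 1, so u = v.
With φ(0) = 0 this makes φ injective on all of ℤ_{59}, hence bijective (finite equal-size domain and codomain). In particular φ is injective.
Since φ is injective, we find the preimage of 39. The inverse of x ↦ x^55 on (ℤ_{59})^× is x ↦ x^19, because 55·19 = 1045 = 18·58 + 1 ≡ 1 (mod 58) and x^{58} = 1 for x ≠ 0 (Fermat). So φ⁻¹(39) = 39^19 mod 59.
Repeated squaring mod 59: 39^1 ≡ 39, 39^2 ≡ 39² = 1521 ≡ 46, 39^4 ≡ 46² = 2116 ≡ 51, 39^8 ≡ 51² = 2601 ≡ 5, 39^16 ≡ 5² = 25. Since 19 = 16 + 2 + 1, 39^19 ≡ 25·46·39: 25·46 = 1150 ≡ 29, then 29·39 = 1131 ≡ 10. So 39^19 ≡ 10 (mod 59).
Hence φ⁻¹(39) = 10.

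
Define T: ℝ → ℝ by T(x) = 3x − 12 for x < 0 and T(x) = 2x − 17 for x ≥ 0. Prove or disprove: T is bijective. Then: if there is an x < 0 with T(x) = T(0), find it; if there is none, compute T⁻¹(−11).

-5/3

Both pieces are strictly increasing (slopes 3 and 2), so each is injective on its own interval.
The left piece maps (−∞, 0) onto (−∞, −12); the right piece maps [0, ∞) onto [−17, ∞).
These images overlap. In particular T(0) = −17 (right piece), and solving 3x − 12 = −17 on the left piece gives x = −5/3 < 0.
So T(−5/3) = T(0) with −5/3 ≠ 0, and T is not injective, hence not bijective. This x = −5/3 is the requested value below 0.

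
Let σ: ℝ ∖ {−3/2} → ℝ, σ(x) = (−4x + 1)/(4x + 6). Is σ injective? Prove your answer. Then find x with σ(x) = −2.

-13/4

Suppose σ(s) = σ(t). Cross-multiplying: (−4s + 1)(4t + 6) = (−4t + 1)(4s + 6).
Expanding both sides and cancelling the symmetric terms leaves −28·(s − t) = 0. Since −28 ≠ 0, s = t. Thus σ is injective.
Solving σ(x) = −2: cross-multiplying gives −4x + 1 = −2(4x + 6), which rearranges to 4x = −13, so x = −13/4.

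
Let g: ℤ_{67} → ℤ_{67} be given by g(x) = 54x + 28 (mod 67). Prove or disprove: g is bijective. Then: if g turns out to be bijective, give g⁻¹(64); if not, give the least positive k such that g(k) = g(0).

23

Suppose g(u) = g(v) in ℤ_{67}. Then 54u + 28 ≡ 54v + 28 (mod 67), therefore 54(u − v) ≡ 0 (mod 67).
Since gcd(54, 67) = 1, 54 is invertible modulo 67, so u − v ≡ 0 (mod 67), i.e. u = v.
We now compute 54⁻¹ mod 67 explicitly. Euclid's algorithm: 67 = 1·54 + 13, 54 = 4·13 + 2, 13 = 6·2 + 1; back-substituting gives 1 = 36·54 − 29·67, so 54⁻¹ ≡ 36 (mod 67).
Then y ↦ 36(y − 28) is a two-sided inverse to g, so every y ∈ ℤ_{67} has a preimage.
Thus g is bijective.
Since g is bijective, we find g⁻¹(64): we need 54x ≡ 64 − 28 ≡ 36 (mod 67). Using 54⁻¹ = 36: x ≡ 36·36 = 1296 = 19·67 + 23, so x = 23.
Check: g(23) = 54·23 + 28 = 1270 = 18·67 + 64 ≡ 64 (mod 67).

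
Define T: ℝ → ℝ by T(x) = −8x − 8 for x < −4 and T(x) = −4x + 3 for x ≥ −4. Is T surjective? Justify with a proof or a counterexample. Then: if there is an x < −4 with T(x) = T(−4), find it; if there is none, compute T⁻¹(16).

Both pieces are strictly decreasing (slopes −8 and −4), so each is injective on its own interval.
The left piece maps (−∞, −4) onto (24, ∞); the right piece maps [−4, ∞) onto (−∞, 19].
The union (24, ∞) ∪ (−∞, 19] omits the interval between 24 and 19; in particular 24 has no preimage. So T is not surjective.
Because the two images are disjoint, no x < −4 has T(x) = T(−4), so we compute T⁻¹(16): 16 lies in (−∞, 19], so solve −4x + 3 = 16: x = (16 − 3)/(−4) = −13/4.

-13/4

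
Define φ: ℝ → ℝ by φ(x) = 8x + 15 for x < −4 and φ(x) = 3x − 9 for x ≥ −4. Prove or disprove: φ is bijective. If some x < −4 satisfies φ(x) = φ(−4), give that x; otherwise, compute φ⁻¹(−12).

Both pieces are strictly increasing (slopes 8 and 3), so each is injective on its own interval.
The left piece maps (−∞, −4) onto (−∞, −17); the right piece maps [−4, ∞) onto [−21, ∞).
These images overlap. In particular φ(−4) = −21 (right piece), and solving 8x + 15 = −21 on the left piece gives x = −9/2 < −4.
So φ(−9/2) = φ(−4) with −9/2 ≠ −4, and φ is not injective, hence not bijective. This x = −9/2 is the requested value below −4.

-9/2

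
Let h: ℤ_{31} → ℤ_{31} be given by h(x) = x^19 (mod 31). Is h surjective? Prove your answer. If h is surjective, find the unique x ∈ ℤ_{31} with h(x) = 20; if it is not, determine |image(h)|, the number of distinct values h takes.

Since 31 is prime, the nonzero elements of ℤ_{31} form a cyclic group of order 30.
As gcd(19, 30) = 1, raising to the 19th power is a bijection on this group: if x_1^19 ≡ x_2^19 then (x_1x_2^{−1})^19 = 1, and the only element of order dividing gcd(19, 30) = 1 is 1, so x_1 = x_2.
With h(0) = 0 this makes h injective on all of ℤ_{31}, hence bijective (finite equal-size domain and codomain). In particular h is surjective.
Since h is surjective, we find the preimage of 20. The inverse of x ↦ x^19 on (ℤ_{31})^× is x ↦ x^19, because 19·19 = 361 = 12·30 + 1 ≡ 1 (mod 30) and x^{30} = 1 for x ≠ 0 (Fermat). So h⁻¹(20) = 20^19 mod 31.
Repeated squaring mod 31: 20^1 ≡ 20, 20^2 ≡ 20² = 400 ≡ 28, 20^4 ≡ 28² = 784 ≡ 9, 20^8 ≡ 9² = 81 ≡ 19, 20^16 ≡ 19² = 361 ≡ 20. Since 19 = 16 + 2 + 1, 20^19 ≡ 20·28·20: 20·28 = 560 ≡ 2, then 2·20 = 40 ≡ 9. So 20^19 ≡ 9 (mod 31).
Hence h⁻¹(20) = 9.

9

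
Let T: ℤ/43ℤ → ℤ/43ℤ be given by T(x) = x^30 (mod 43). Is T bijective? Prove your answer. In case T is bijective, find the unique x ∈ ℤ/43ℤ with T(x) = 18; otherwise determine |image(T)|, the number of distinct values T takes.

8

T(1) = 1^30 = 1.
T(6): Repeated squaring mod 43: 6^1 ≡ 6, 6^2 ≡ 6² = 36, 6^4 ≡ 36² = 1296 ≡ 6, 6^8 ≡ 6² = 36, 6^16 ≡ 36² = 1296 ≡ 6. Since 30 = 16 + 8 + 4 + 2, 6^30 ≡ 6·36·6·36: 6·36 = 216 ≡ 1, then 1·6 = 6, then 6·36 = 216 ≡ 1. So 6^30 ≡ 1 (mod 43).
So T(1) = T(6) = 1 while 1 ≠ 6, therefore T is not injective, hence not bijective.
Since T is not bijective, we determine |image(T)|. Computing x^30 mod 43 for each x (by repeated squaring, reducing mod 43 at every step), the values T(0), T(1), …, T(42) are: 0, 1, 4, 11, 16, 21, 1, 1, 21, 35, 41, 35, 4, 21, 4, 16, 41, 41, 11, 16, 35, 11, 11, 35, 16, 11, 41, 41, 16, 4, 21, 4, 35, 41, 35, 21, 1, 1, 21, 16, 11, 4, 1.
The distinct values are {0, 1, 4, 11, 16, 21, 35, 41}; there are 8 of them.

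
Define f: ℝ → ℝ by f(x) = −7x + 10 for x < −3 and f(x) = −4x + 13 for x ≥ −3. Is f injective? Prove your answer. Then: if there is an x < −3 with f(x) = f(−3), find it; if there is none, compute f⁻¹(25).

Both pieces are strictly decreasing (slopes −7 and −4), so each is injective on its own interval.
The left piece maps (−∞, −3) onto (31, ∞); the right piece maps [−3, ∞) onto (−∞, 25].
These images are disjoint, so no value is attained by both pieces. Therefore f is injective.
Because the two images are disjoint, no x < −3 has f(x) = f(−3), so we compute f⁻¹(25): 25 lies in (−∞, 25], so solve −4x + 13 = 25: x = (25 − 13)/(−4) = −3.

-3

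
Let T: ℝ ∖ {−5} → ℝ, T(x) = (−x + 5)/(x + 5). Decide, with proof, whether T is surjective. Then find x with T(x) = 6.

-25/7

If T(x) = −1, cross-multiplying gives 1(−x + 5) = −1(x + 5), which simplifies to 5 = −5 — false.  So −1 has no preimage and T is not surjective.
Solving T(x) = 6: cross-multiplying gives −x + 5 = 6(x + 5), which rearranges to −7x = 25, so x = −25/7.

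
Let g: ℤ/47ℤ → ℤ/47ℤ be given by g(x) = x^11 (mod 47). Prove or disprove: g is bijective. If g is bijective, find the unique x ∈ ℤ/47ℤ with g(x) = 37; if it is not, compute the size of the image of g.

Since 47 is prime, the nonzero elements of ℤ/47ℤ form a cyclic group of order 46.
As gcd(11, 46) = 1, raising to the 11th power is a bijection on this group: if a^11 ≡ b^11 then (ab^{−1})^11 = 1, and the only element of order dividing gcd(11, 46) = 1 is 1, so a = b.
With g(0) = 0 this makes g injective on all of ℤ/47ℤ, hence bijective (finite equal-size domain and codomain). In particular g is bijective.
Since g is bijective, we find the preimage of 37. The inverse of x ↦ x^11 on (ℤ/47ℤ)^× is x ↦ x^21, because 11·21 = 231 = 5·46 + 1 ≡ 1 (mod 46) and x^{46} = 1 for x ≠ 0 (Fermat). So g⁻¹(37) = 37^21 mod 47.
Repeated squaring mod 47: 37^1 ≡ 37, 37^2 ≡ 37² = 1369 ≡ 6, 37^4 ≡ 6² = 36, 37^8 ≡ 36² = 1296 ≡ 27, 37^16 ≡ 27² = 729 ≡ 24. Since 21 = 16 + 4 + 1, 37^21 ≡ 24·36·37: 24·36 = 864 ≡ 18, then 18·37 = 666 ≡ 8. So 37^21 ≡ 8 (mod 47).
Hence g⁻¹(37) = 8.

8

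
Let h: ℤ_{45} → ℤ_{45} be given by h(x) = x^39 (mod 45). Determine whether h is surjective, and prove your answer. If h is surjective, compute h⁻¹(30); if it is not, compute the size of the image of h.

15

h(0) = 0^39 = 0.
h(15): Repeated squaring mod 45: 15^1 ≡ 15, 15^2 ≡ 15² = 225 ≡ 0, 15^4 ≡ 0² = 0, 15^8 ≡ 0² = 0, 15^16 ≡ 0² = 0, 15^32 ≡ 0² = 0. Since 39 = 32 + 4 + 2 + 1, 15^39 ≡ 0·0·0·15: 0·0 = 0, then 0·0 = 0, then 0·15 = 0. So 15^39 ≡ 0 (mod 45).
So h(0) = h(15) = 0 while 0 ≠ 15, therefore h is not injective.
A non-injective map from the 45-element set ℤ_{45} to itself takes at most 44 distinct values, so it cannot be surjective. Therefore h is not surjective.
Since h is not surjective, we determine |image(h)|. Computing x^39 mod 45 for each x (by repeated squaring, reducing mod 45 at every step), the values h(0), h(1), …, h(44) are: 0, 1, 8, 27, 19, 35, 36, 28, 17, 9, 10, 26, 18, 37, 44, 0, 1, 8, 27, 19, 35, 36, 28, 17, 9, 10, 26, 18, 37, 44, 0, 1, 8, 27, 19, 35, 36, 28, 17, 9, 10, 26, 18, 37, 44.
The distinct values are {0, 1, 8, 9, 10, 17, 18, 19, 26, 27, 28, 35, 36, 37, 44}; there are 15 of them.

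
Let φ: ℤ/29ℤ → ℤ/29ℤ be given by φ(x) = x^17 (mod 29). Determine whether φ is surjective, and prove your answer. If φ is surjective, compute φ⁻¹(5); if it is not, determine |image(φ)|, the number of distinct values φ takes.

22

Since 29 is prime, the nonzero elements of ℤ/29ℤ form a cyclic group of order 28.
As gcd(17, 28) = 1, raising to the 17th power is a bijection on this group: if a^17 ≡ b^17 then (ab^{−1})^17 = 1, and the only element of order dividing gcd(17, 28) = 1 is 1, so a = b.
With φ(0) = 0 this makes φ injective on all of ℤ/29ℤ, hence bijective (finite equal-size domain and codomain). In particular φ is surjective.
Since φ is surjective, we find the preimage of 5. The inverse of x ↦ x^17 on (ℤ/29ℤ)^× is x ↦ x^5, because 17·5 = 85 = 3·28 + 1 ≡ 1 (mod 28) and x^{28} = 1 for x ≠ 0 (Fermat). So φ⁻¹(5) = 5^5 mod 29.
Repeated squaring mod 29: 5^1 ≡ 5, 5^2 ≡ 5² = 25, 5^4 ≡ 25² = 625 ≡ 16. Since 5 = 4 + 1, 5^5 ≡ 16·5: 16·5 = 80 ≡ 22. So 5^5 ≡ 22 (mod 29).
Hence φ⁻¹(5) = 22.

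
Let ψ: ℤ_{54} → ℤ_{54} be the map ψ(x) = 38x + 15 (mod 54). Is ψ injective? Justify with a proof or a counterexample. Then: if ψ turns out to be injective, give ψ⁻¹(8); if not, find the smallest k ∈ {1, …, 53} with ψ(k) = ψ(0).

By definition, injectivity means: for all x_1, x_2 in the domain, ψ(x_1) = ψ(x_2) implies x_1 = x_2.
We have gcd(38, 54) = 2 > 1. Taking x_1 = 0 and x_2 = 27: ψ(0) = 15 and ψ(27) = 38·27 + 15 = 1041 ≡ 15 (mod 54).
So ψ(0) = ψ(27) while 0 ≠ 27, hence ψ is not injective.
Since ψ is not injective, we find the least positive k with ψ(k) = ψ(0): this means 38k ≡ 0 (mod 54), i.e. 54 ∣ 38k. Since gcd(38, 54) = 2, dividing through by 2 this holds exactly when 27 ∣ 19k, and as gcd(19, 27) = 1, exactly when 27 ∣ k.
The smallest positive such k is 27.

27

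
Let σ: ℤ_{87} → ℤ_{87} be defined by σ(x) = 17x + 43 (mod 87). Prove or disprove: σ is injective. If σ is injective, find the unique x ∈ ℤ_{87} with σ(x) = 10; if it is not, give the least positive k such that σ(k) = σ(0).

39

If σ(x_1) = σ(x_2), then 17x_1 ≡ 17x_2 (mod 87). Because gcd(17, 87) = 1, we may cancel 17 to get x_1 ≡ x_2 (mod 87).
So σ is injective.
We now compute 17⁻¹ mod 87 explicitly. Euclid's algorithm: 87 = 5·17 + 2, 17 = 8·2 + 1; back-substituting gives 1 = 41·17 − 8·87, so 17⁻¹ ≡ 41 (mod 87).
Since σ is injective, we compute σ⁻¹(10): solve 17x + 43 ≡ 10 (mod 87), i.e. 17x ≡ 54 (mod 87).
Multiplying by 17⁻¹ = 41 gives x ≡ 41·54 = 2214 = 25·87 + 39 ≡ 39 (mod 87).
Check: σ(39) = 17·39 + 43 = 706 = 8·87 + 10 ≡ 10 (mod 87).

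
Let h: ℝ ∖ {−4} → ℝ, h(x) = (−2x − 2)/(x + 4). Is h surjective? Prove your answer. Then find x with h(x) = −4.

-7

If h(x) = −2, cross-multiplying gives 1(−2x − 2) = −2(x + 4), which simplifies to −2 = −8 — false.  So −2 has no preimage and h is not surjective.
Solving h(x) = −4: cross-multiplying gives −2x − 2 = −4(x + 4), which rearranges to 2x = −14, so x = −7.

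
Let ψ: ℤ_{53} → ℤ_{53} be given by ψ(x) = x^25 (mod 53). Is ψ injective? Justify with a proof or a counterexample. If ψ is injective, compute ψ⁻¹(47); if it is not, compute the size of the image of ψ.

44

Since 53 is prime, the nonzero elements of ℤ_{53} form a cyclic group of order 52.
As gcd(25, 52) = 1, raising to the 25th power is a bijection on this group: if s^25 ≡ t^25 then (st^{−1})^25 = 1, and the only element of order dividing gcd(25, 52) = 1 is 1, so s = t.
With ψ(0) = 0 this makes ψ injective on all of ℤ_{53}, hence bijective (finite equal-size domain and codomain). In particular ψ is injective.
Since ψ is injective, we find the preimage of 47. The inverse of x ↦ x^25 on (ℤ_{53})^× is x ↦ x^25, because 25·25 = 625 = 12·52 + 1 ≡ 1 (mod 52) and x^{52} = 1 for x ≠ 0 (Fermat). So ψ⁻¹(47) = 47^25 mod 53.
Repeated squaring mod 53: 47^1 ≡ 47, 47^2 ≡ 47² = 2209 ≡ 36, 47^4 ≡ 36² = 1296 ≡ 24, 47^8 ≡ 24² = 576 ≡ 46, 47^16 ≡ 46² = 2116 ≡ 49. Since 25 = 16 + 8 + 1, 47^25 ≡ 49·46·47: 49·46 = 2254 ≡ 28, then 28·47 = 1316 ≡ 44. So 47^25 ≡ 44 (mod 53).
Hence ψ⁻¹(47) = 44.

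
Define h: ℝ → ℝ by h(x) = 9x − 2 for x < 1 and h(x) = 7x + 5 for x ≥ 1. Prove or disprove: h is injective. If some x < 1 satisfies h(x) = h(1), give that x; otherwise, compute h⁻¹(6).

8/9

Both pieces are strictly increasing (slopes 9 and 7), so each is injective on its own interval.
The left piece maps (−∞, 1) onto (−∞, 7); the right piece maps [1, ∞) onto [12, ∞).
These images are disjoint, so no value is attained by both pieces. So h is injective.
Because the two images are disjoint, no x < 1 has h(x) = h(1), so we compute h⁻¹(6): 6 lies in (−∞, 7), so solve 9x − 2 = 6: x = (6 + 2)/9 = 8/9.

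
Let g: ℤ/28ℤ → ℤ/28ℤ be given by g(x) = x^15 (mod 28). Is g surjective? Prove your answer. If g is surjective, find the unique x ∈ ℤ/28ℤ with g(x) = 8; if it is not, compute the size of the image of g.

g(2): Repeated squaring mod 28: 2^1 ≡ 2, 2^2 ≡ 2² = 4, 2^4 ≡ 4² = 16, 2^8 ≡ 16² = 256 ≡ 4. Since 15 = 8 + 4 + 2 + 1, 2^15 ≡ 4·16·4·2: 4·16 = 64 ≡ 8, then 8·4 = 32 ≡ 4, then 4·2 = 8. So 2^15 ≡ 8 (mod 28).
g(4): Repeated squaring mod 28: 4^1 ≡ 4, 4^2 ≡ 4² = 16, 4^4 ≡ 16² = 256 ≡ 4, 4^8 ≡ 4² = 16. Since 15 = 8 + 4 + 2 + 1, 4^15 ≡ 16·4·16·4: 16·4 = 64 ≡ 8, then 8·16 = 128 ≡ 16, then 16·4 = 64 ≡ 8. So 4^15 ≡ 8 (mod 28).
So g(2) = g(4) = 8 while 2 ≠ 4, therefore g is not injective.
A non-injective map from the 28-element set ℤ/28ℤ to itself takes at most 27 distinct values, so it cannot be surjective. Hence g is not surjective.
Since g is not surjective, we determine |image(g)|. Computing x^15 mod 28 for each x (by repeated squaring, reducing mod 28 at every step), the values g(0), g(1), …, g(27) are: 0, 1, 8, 27, 8, 13, 20, 7, 8, 1, 20, 15, 20, 13, 0, 15, 8, 13, 8, 27, 20, 21, 8, 15, 20, 1, 20, 27.
The distinct values are {0, 1, 7, 8, 13, 15, 20, 21, 27}; there are 9 of them.

9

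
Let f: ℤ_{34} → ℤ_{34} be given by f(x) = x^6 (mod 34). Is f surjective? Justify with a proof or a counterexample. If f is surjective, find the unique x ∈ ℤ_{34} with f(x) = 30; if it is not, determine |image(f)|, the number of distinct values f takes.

f(16): Repeated squaring mod 34: 16^1 ≡ 16, 16^2 ≡ 16² = 256 ≡ 18, 16^4 ≡ 18² = 324 ≡ 18. Since 6 = 4 + 2, 16^6 ≡ 18·18: 18·18 = 324 ≡ 18. So 16^6 ≡ 18 (mod 34).
f(18): Repeated squaring mod 34: 18^1 ≡ 18, 18^2 ≡ 18² = 324 ≡ 18, 18^4 ≡ 18² = 324 ≡ 18. Since 6 = 4 + 2, 18^6 ≡ 18·18: 18·18 = 324 ≡ 18. So 18^6 ≡ 18 (mod 34).
So f(16) = f(18) = 18 while 16 ≠ 18, therefore f is not injective.
A non-injective map from the 34-element set ℤ_{34} to itself takes at most 33 distinct values, so it cannot be surjective. Therefore f is not surjective.
Since f is not surjective, we determine |image(f)|. Computing x^6 mod 34 for each x (by repeated squaring, reducing mod 34 at every step), the values f(0), f(1), …, f(33) are: 0, 1, 30, 15, 16, 19, 8, 9, 4, 21, 26, 25, 2, 33, 32, 13, 18, 17, 18, 13, 32, 33, 2, 25, 26, 21, 4, 9, 8, 19, 16, 15, 30, 1.
The distinct values are {0, 1, 2, 4, 8, 9, 13, 15, 16, 17, 18, 19, 21, 25, 26, 30, 32, 33}; there are 18 of them.

18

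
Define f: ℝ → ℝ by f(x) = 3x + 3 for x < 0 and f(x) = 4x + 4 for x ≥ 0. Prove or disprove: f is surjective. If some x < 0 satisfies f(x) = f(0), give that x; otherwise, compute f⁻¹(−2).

-5/3

Both pieces are strictly increasing (slopes 3 and 4), so each is injective on its own interval.
The left piece maps (−∞, 0) onto (−∞, 3); the right piece maps [0, ∞) onto [4, ∞).
The union (−∞, 3) ∪ [4, ∞) omits the interval between 3 and 4; in particular 3 has no preimage. So f is not surjective.
Because the two images are disjoint, no x < 0 has f(x) = f(0), so we compute f⁻¹(−2): −2 lies in (−∞, 3), so solve 3x + 3 = −2: x = (−2 − 3)/3 = −5/3.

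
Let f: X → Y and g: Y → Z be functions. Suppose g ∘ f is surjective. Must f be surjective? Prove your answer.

not surjective

No. Take X = {0}, Y = {0, 1, 2, 3}, Z = {0}, f(a) = 0 for every a ∈ X, and g(b) = 0 for every b ∈ Y.
Then g ∘ f is surjective onto {0}, but 3 ∈ Y has no preimage under f, so f is not surjective.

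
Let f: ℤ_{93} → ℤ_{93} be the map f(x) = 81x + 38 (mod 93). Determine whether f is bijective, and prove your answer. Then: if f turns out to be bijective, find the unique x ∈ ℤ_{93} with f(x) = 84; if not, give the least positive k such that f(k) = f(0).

31

We have gcd(81, 93) = 3 > 1. Taking s = 0 and t = 31: f(0) = 38 and f(31) = 81·31 + 38 = 2549 ≡ 38 (mod 93).
So f(0) = f(31) while 0 ≠ 31, thus f is not injective, hence not bijective.
Since f is not bijective, we find the least positive k with f(k) = f(0): this means 81k ≡ 0 (mod 93), i.e. 93 ∣ 81k. Since gcd(81, 93) = 3, dividing through by 3 this holds exactly when 31 ∣ 27k, and as gcd(27, 31) = 1, exactly when 31 ∣ k.
The smallest positive such k is 31.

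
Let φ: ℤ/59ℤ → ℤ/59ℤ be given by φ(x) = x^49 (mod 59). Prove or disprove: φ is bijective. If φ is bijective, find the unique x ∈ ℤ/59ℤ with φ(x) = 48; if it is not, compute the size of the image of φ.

Since 59 is prime, the nonzero elements of ℤ/59ℤ form a cyclic group of order 58.
As gcd(49, 58) = 1, raising to the 49th power is a bijection on this group: if s^49 ≡ t^49 then (st^{−1})^49 = 1, and the only element of order dividing gcd(49, 58) = 1 is 1, so s = t.
With φ(0) = 0 this makes φ injective on all of ℤ/59ℤ, hence bijective (finite equal-size domain and codomain). In particular φ is bijective.
Since φ is bijective, we find the preimage of 48. The inverse of x ↦ x^49 on (ℤ/59ℤ)^× is x ↦ x^45, because 49·45 = 2205 = 38·58 + 1 ≡ 1 (mod 58) and x^{58} = 1 for x ≠ 0 (Fermat). So φ⁻¹(48) = 48^45 mod 59.
Repeated squaring mod 59: 48^1 ≡ 48, 48^2 ≡ 48² = 2304 ≡ 3, 48^4 ≡ 3² = 9, 48^8 ≡ 9² = 81 ≡ 22, 48^16 ≡ 22² = 484 ≡ 12, 48^32 ≡ 12² = 144 ≡ 26. Since 45 = 32 + 8 + 4 + 1, 48^45 ≡ 26·22·9·48: 26·22 = 572 ≡ 41, then 41·9 = 369 ≡ 15, then 15·48 = 720 ≡ 12. So 48^45 ≡ 12 (mod 59).
Hence φ⁻¹(48) = 12.

12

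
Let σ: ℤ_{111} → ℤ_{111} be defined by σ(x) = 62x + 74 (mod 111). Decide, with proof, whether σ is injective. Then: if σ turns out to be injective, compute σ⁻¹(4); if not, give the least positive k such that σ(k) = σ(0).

Recall that σ is injective when σ(a) = σ(b) forces a = b.
If σ(a) = σ(b), then 62a ≡ 62b (mod 111). Because gcd(62, 111) = 1, we may cancel 62 to get a ≡ b (mod 111).
Therefore σ is injective.
We now compute 62⁻¹ mod 111 explicitly. Euclid's algorithm: 111 = 1·62 + 49, 62 = 1·49 + 13, 49 = 3·13 + 10, 13 = 1·10 + 3, 10 = 3·3 + 1; back-substituting gives 1 = 77·62 − 43·111, so 62⁻¹ ≡ 77 (mod 111).
Since σ is injective, we compute σ⁻¹(4): solve 62x + 74 ≡ 4 (mod 111), i.e. 62x ≡ 41 (mod 111).
Multiplying by 62⁻¹ = 77 gives x ≡ 77·41 = 3157 = 28·111 + 49 ≡ 49 (mod 111).
Check: σ(49) = 62·49 + 74 = 3112 = 28·111 + 4 ≡ 4 (mod 111).

49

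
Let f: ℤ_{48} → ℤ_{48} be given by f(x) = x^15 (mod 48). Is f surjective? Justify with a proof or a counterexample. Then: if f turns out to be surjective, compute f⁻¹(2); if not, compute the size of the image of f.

f(0) = 0^15 = 0.
f(6): Repeated squaring mod 48: 6^1 ≡ 6, 6^2 ≡ 6² = 36, 6^4 ≡ 36² = 1296 ≡ 0, 6^8 ≡ 0² = 0. Since 15 = 8 + 4 + 2 + 1, 6^15 ≡ 0·0·36·6: 0·0 = 0, then 0·36 = 0, then 0·6 = 0. So 6^15 ≡ 0 (mod 48).
So f(0) = f(6) = 0 while 0 ≠ 6, so f is not injective.
A non-injective map from the 48-element set ℤ_{48} to itself takes at most 47 distinct values, so it cannot be surjective. Therefore f is not surjective.
Since f is not surjective, we determine |image(f)|. Computing x^15 mod 48 for each x (by repeated squaring, reducing mod 48 at every step), the values f(0), f(1), …, f(47) are: 0, 1, 32, 27, 16, 29, 0, 7, 32, 9, 16, 35, 0, 37, 32, 15, 16, 17, 0, 43, 32, 45, 16, 23, 0, 25, 32, 3, 16, 5, 0, 31, 32, 33, 16, 11, 0, 13, 32, 39, 16, 41, 0, 19, 32, 21, 16, 47.
The distinct values are {0, 1, 3, 5, 7, 9, 11, 13, 15, 16, 17, 19, 21, 23, 25, 27, 29, 31, 32, 33, 35, 37, 39, 41, 43, 45, 47}; there are 27 of them.

27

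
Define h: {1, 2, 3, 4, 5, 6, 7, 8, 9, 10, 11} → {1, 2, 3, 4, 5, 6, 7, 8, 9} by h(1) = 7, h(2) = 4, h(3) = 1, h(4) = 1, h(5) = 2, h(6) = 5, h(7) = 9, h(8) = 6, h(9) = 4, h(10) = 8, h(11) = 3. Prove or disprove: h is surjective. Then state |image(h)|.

Every element of the codomain has a preimage: 1 = h(3), 2 = h(5), 3 = h(11), 4 = h(2), 5 = h(6), 6 = h(8), 7 = h(1), 8 = h(10), 9 = h(7).
So h is surjective.
The image of h is {1, 2, 3, 4, 5, 6, 7, 8, 9}, which has 9 elements.

9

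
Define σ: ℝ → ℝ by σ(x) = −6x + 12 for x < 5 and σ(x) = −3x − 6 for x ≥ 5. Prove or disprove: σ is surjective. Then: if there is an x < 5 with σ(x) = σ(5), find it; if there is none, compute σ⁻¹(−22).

16/3

Both pieces are strictly decreasing (slopes −6 and −3), so each is injective on its own interval.
The left piece maps (−∞, 5) onto (−18, ∞); the right piece maps [5, ∞) onto (−∞, −21].
The union (−18, ∞) ∪ (−∞, −21] omits the interval between −18 and −21; in particular −18 has no preimage. So σ is not surjective.
Because the two images are disjoint, no x < 5 has σ(x) = σ(5), so we compute σ⁻¹(−22): −22 lies in (−∞, −21], so solve −3x − 6 = −22: x = (−22 + 6)/(−3) = 16/3.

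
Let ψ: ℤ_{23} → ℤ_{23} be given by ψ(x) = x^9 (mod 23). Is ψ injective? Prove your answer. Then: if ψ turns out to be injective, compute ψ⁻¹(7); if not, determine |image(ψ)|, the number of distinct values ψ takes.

17

Since 23 is prime, the nonzero elements of ℤ_{23} form a cyclic group of order 22.
As gcd(9, 22) = 1, raising to the 9th power is a bijection on this group: if u^9 ≡ v^9 then (uv^{−1})^9 = 1, and the only element of order dividing gcd(9, 22) = 1 is 1, so u = v.
With ψ(0) = 0 this makes ψ injective on all of ℤ_{23}, hence bijective (finite equal-size domain and codomain). In particular ψ is injective.
Since ψ is injective, we find the preimage of 7. The inverse of x ↦ x^9 on (ℤ_{23})^× is x ↦ x^5, because 9·5 = 45 = 2·22 + 1 ≡ 1 (mod 22) and x^{22} = 1 for x ≠ 0 (Fermat). So ψ⁻¹(7) = 7^5 mod 23.
Repeated squaring mod 23: 7^1 ≡ 7, 7^2 ≡ 7² = 49 ≡ 3, 7^4 ≡ 3² = 9. Since 5 = 4 + 1, 7^5 ≡ 9·7: 9·7 = 63 ≡ 17. So 7^5 ≡ 17 (mod 23).
Hence ψ⁻¹(7) = 17.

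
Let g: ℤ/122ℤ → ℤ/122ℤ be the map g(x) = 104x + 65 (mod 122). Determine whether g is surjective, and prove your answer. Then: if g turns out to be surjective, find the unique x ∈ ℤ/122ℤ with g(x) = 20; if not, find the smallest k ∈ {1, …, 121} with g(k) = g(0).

61

By definition, surjectivity means every element of the codomain has a preimage under g.
Since gcd(104, 122) = 2, we have 104x ≡ 0 (mod 2) for all x, so g(x) ≡ 1 (mod 2).
But 0 ≢ 1 (mod 2), so 0 ∈ ℤ/122ℤ has no preimage. Hence g is not surjective.
Since g is not surjective, we find the least positive k with g(k) = g(0): this means 104k ≡ 0 (mod 122), i.e. 122 ∣ 104k. Since gcd(104, 122) = 2, dividing through by 2 this holds exactly when 61 ∣ 52k, and as gcd(52, 61) = 1, exactly when 61 ∣ k.
The smallest positive such k is 61.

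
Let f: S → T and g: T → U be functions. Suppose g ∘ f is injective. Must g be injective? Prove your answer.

No. Take S = {0}, T = {0, 1}, U = {0, 1}, f(a) = a for each a ∈ S, and g(b) = 0 if b ∈ {0, 1} else g(b) = b.
Then g ∘ f = f is injective (S ⊂ T and f is the inclusion), but g(0) = g(1) = 0 with 0 ≠ 1, so g is not injective.

not injective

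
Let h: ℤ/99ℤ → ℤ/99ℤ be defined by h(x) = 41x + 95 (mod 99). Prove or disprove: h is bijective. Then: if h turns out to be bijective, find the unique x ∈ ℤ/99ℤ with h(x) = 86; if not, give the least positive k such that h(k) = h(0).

Recall: injectivity means: for all x_1, x_2 in the domain, h(x_1) = h(x_2) implies x_1 = x_2.
Suppose h(x_1) = h(x_2) in ℤ/99ℤ. Then 41x_1 + 95 ≡ 41x_2 + 95 (mod 99), thus 41(x_1 − x_2) ≡ 0 (mod 99).
Since gcd(41, 99) = 1, 41 is invertible modulo 99, therefore x_1 − x_2 ≡ 0 (mod 99), i.e. x_1 = x_2.
We now compute 41⁻¹ mod 99 explicitly. Euclid's algorithm: 99 = 2·41 + 17, 41 = 2·17 + 7, 17 = 2·7 + 3, 7 = 2·3 + 1; back-substituting gives 1 = 29·41 − 12·99, so 41⁻¹ ≡ 29 (mod 99).
For any y ∈ ℤ/99ℤ, x = 29(y − 95) mod 99 satisfies h(x) = 41·29(y − 95) + 95 ≡ y (since 41·29 ≡ 1 mod 99). So every y has a preimage.
Thus h is bijective.
Since h is bijective, we find h⁻¹(86): we need 41x ≡ 86 − 95 ≡ 90 (mod 99). Using 41⁻¹ = 29: x ≡ 29·90 = 2610 = 26·99 + 36, so x = 36.
Check: h(36) = 41·36 + 95 = 1571 = 15·99 + 86 ≡ 86 (mod 99).

36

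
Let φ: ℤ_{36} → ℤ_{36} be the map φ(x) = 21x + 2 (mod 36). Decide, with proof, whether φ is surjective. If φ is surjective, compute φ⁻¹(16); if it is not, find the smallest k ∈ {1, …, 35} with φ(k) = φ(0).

Since gcd(21, 36) = 3, we have 21x ≡ 0 (mod 3) for all x, so φ(x) ≡ 2 (mod 3).
But 0 ≢ 2 (mod 3), so 0 ∈ ℤ_{36} has no preimage. Therefore φ is not surjective.
Since φ is not surjective, we find the least positive k with φ(k) = φ(0): this means 21k ≡ 0 (mod 36), i.e. 36 ∣ 21k. Since gcd(21, 36) = 3, dividing through by 3 this holds exactly when 12 ∣ 7k, and as gcd(7, 12) = 1, exactly when 12 ∣ k.
The smallest positive such k is 12.

12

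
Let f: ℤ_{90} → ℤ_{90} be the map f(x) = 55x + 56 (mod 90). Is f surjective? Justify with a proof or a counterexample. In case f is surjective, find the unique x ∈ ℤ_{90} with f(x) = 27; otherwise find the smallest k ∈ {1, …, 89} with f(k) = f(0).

18

Since gcd(55, 90) = 5, we have 55x ≡ 0 (mod 5) for all x, so f(x) ≡ 1 (mod 5).
But 0 ≢ 1 (mod 5), so 0 ∈ ℤ_{90} has no preimage. So f is not surjective.
Since f is not surjective, we find the least positive k with f(k) = f(0): this means 55k ≡ 0 (mod 90), i.e. 90 ∣ 55k. Since gcd(55, 90) = 5, dividing through by 5 this holds exactly when 18 ∣ 11k, and as gcd(11, 18) = 1, exactly when 18 ∣ k.
The smallest positive such k is 18.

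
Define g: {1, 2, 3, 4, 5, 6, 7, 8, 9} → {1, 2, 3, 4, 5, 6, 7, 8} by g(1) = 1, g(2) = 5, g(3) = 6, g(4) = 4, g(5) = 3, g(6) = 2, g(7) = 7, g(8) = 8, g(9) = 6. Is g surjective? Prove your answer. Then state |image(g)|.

8

Every element of the codomain has a preimage: 1 = g(1), 2 = g(6), 3 = g(5), 4 = g(4), 5 = g(2), 6 = g(3), 7 = g(7), 8 = g(8).
Thus g is surjective.
The image of g is {1, 2, 3, 4, 5, 6, 7, 8}, which has 8 elements.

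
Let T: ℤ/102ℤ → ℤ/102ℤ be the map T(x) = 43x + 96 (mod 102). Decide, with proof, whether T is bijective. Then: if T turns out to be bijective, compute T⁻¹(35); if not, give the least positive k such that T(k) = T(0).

Recall that injectivity means: for all u, v in the domain, T(u) = T(v) implies u = v.
Suppose T(u) = T(v) in ℤ/102ℤ. Then 43u + 96 ≡ 43v + 96 (mod 102), thus 43(u − v) ≡ 0 (mod 102).
Since gcd(43, 102) = 1, 43 is invertible modulo 102, thus u − v ≡ 0 (mod 102), i.e. u = v.
We now compute 43⁻¹ mod 102 explicitly. Euclid's algorithm: 102 = 2·43 + 16, 43 = 2·16 + 11, 16 = 1·11 + 5, 11 = 2·5 + 1; back-substituting gives 1 = 19·43 − 8·102, so 43⁻¹ ≡ 19 (mod 102).
For any y ∈ ℤ/102ℤ, x = 19(y − 96) mod 102 satisfies T(x) = 43·19(y − 96) + 96 ≡ y (since 43·19 ≡ 1 mod 102). So every y has a preimage.
So T is bijective.
Since T is bijective, we compute T⁻¹(35): solve 43x + 96 ≡ 35 (mod 102), i.e. 43x ≡ 41 (mod 102).
Multiplying by 43⁻¹ = 19 gives x ≡ 19·41 = 779 = 7·102 + 65 ≡ 65 (mod 102).
Check: T(65) = 43·65 + 96 = 2891 = 28·102 + 35 ≡ 35 (mod 102).

65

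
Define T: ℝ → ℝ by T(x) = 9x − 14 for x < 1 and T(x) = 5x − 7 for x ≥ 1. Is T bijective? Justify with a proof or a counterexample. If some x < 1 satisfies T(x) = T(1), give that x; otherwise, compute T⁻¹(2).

9/5

Both pieces are strictly increasing (slopes 9 and 5), so each is injective on its own interval.
The left piece maps (−∞, 1) onto (−∞, −5); the right piece maps [1, ∞) onto [−2, ∞).
The images leave a gap (−5 has no preimage), so T is not surjective, hence not bijective.
Because the two images are disjoint, no x < 1 has T(x) = T(1), so we compute T⁻¹(2): 2 lies in [−2, ∞), so solve 5x − 7 = 2: x = (2 + 7)/5 = 9/5.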